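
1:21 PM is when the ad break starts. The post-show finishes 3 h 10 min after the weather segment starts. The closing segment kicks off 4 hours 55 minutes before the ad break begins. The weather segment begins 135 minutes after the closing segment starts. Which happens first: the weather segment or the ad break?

The closing segment starts at 1:21 PM − 295 min = 8:26 AM.
The weather segment starts at 8:26 AM + 135 min = 10:41 AM.
The weather segment starts at 10:41 AM and the ad break starts at 1:21 PM, so the weather segment is first.

the weather segment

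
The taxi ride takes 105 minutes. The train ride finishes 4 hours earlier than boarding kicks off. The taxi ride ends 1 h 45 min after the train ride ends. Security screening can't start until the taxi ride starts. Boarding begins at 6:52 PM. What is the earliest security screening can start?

The train ride ends at 6:52 PM − 240 min = 2:52 PM.
The taxi ride ends at 2:52 PM + 105 min = 4:37 PM.
The taxi ride starts at 4:37 PM − 105 min = 2:52 PM.
Security screening is bounded by the taxi ride, so the earliest it can start is 2:52 PM.

2:52 PM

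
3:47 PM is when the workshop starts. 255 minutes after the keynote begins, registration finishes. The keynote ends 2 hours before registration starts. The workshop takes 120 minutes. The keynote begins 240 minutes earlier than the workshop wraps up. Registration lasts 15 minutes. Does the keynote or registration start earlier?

the keynote

The workshop ends at 3:47 PM + 120 min = 5:47 PM.
The keynote starts at 5:47 PM − 240 min = 1:47 PM.
Registration ends at 1:47 PM + 255 min = 6:02 PM.
Registration starts at 6:02 PM − 15 min = 5:47 PM.
The keynote starts at 1:47 PM and registration starts at 5:47 PM, so the keynote is first.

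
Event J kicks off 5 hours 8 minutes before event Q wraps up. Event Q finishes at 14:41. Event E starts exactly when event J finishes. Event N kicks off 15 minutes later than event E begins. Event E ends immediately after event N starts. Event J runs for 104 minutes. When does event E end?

11:32

Event J starts at 14:41 − 308 min = 09:33.
Event J ends at 09:33 + 104 min = 11:17.
So event E starts at 11:17.
Event N starts at 11:17 + 15 min = 11:32.
So event E ends at 11:32.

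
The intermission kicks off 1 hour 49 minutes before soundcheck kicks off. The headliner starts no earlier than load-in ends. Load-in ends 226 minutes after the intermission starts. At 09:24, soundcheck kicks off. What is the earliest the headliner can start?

The intermission starts at 09:24 − 109 min = 07:35.
Load-in ends at 07:35 + 226 min = 11:21.
The headliner is bounded by load-in, so the earliest it can start is 11:21.

11:21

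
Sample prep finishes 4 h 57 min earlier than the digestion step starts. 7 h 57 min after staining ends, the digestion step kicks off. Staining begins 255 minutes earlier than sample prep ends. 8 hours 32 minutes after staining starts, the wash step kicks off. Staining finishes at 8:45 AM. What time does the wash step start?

The digestion step starts at 8:45 AM + 477 min = 4:42 PM.
Sample prep ends at 4:42 PM − 297 min = 11:45 AM.
Staining starts at 11:45 AM − 255 min = 7:30 AM.
The wash step starts at 7:30 AM + 512 min = 4:02 PM.

4:02 PM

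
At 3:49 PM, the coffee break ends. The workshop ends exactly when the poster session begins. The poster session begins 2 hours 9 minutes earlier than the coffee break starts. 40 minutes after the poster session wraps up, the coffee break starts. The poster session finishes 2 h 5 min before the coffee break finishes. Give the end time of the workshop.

12:15 PM

The poster session ends at 3:49 PM − 125 min = 1:44 PM.
The coffee break starts at 1:44 PM + 40 min = 2:24 PM.
The poster session starts at 2:24 PM − 129 min = 12:15 PM.
So the workshop ends at 12:15 PM.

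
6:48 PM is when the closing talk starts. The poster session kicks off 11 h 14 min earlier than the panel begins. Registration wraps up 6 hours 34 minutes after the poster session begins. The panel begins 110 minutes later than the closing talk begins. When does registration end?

The panel starts at 6:48 PM + 110 min = 8:38 PM.
The poster session starts at 8:38 PM − 674 min = 9:24 AM.
Registration ends at 9:24 AM + 394 min = 3:58 PM.

3:58 PM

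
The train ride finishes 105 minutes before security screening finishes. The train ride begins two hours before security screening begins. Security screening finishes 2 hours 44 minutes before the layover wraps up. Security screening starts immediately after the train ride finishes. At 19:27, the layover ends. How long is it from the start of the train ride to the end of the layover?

389 minutes

Security screening ends at 19:27 − 164 min = 16:43.
The train ride ends at 16:43 − 105 min = 14:58.
So security screening starts at 14:58.
The train ride starts at 14:58 − 120 min = 12:58.
From 12:58 to 19:27 is 389 minutes.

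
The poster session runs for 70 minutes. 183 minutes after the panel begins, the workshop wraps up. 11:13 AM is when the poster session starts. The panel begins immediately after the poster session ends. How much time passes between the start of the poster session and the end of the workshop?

The poster session ends at 11:13 AM + 70 min = 12:23 PM.
So the panel starts at 12:23 PM.
The workshop ends at 12:23 PM + 183 min = 3:26 PM.
From 11:13 AM to 3:26 PM is 253 minutes.

253 minutes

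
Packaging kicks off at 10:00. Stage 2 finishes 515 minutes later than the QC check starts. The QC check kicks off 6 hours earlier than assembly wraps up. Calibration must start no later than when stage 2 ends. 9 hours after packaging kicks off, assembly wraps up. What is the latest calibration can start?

Assembly ends at 10:00 + 540 min = 19:00.
The QC check starts at 19:00 − 360 min = 13:00.
Stage 2 ends at 13:00 + 515 min = 21:35.
Calibration is bounded by stage 2, so the latest it can start is 21:35.

21:35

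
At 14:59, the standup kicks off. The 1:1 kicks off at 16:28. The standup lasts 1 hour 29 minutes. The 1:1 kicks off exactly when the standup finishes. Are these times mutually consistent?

The standup ends at 14:59 + 89 min = 16:28.
So the 1:1 starts at 16:28.
That matches the stated 16:28, so the schedule is consistent.

Yes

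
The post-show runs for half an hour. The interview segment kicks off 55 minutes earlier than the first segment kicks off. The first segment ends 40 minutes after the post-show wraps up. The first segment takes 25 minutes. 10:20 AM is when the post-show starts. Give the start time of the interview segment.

10:10 AM

The post-show ends at 10:20 AM + 30 min = 10:50 AM.
The first segment ends at 10:50 AM + 40 min = 11:30 AM.
The first segment starts at 11:30 AM − 25 min = 11:05 AM.
The interview segment starts at 11:05 AM − 55 min = 10:10 AM.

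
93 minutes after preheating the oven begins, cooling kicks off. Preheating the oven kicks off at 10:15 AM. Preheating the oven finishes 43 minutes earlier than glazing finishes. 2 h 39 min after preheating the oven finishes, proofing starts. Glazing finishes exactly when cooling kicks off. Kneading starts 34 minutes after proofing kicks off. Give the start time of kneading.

2:18 PM

Cooling starts at 10:15 AM + 93 min = 11:48 AM.
So glazing ends at 11:48 AM.
Preheating the oven ends at 11:48 AM − 43 min = 11:05 AM.
Proofing starts at 11:05 AM + 159 min = 1:44 PM.
Kneading starts at 1:44 PM + 34 min = 2:18 PM.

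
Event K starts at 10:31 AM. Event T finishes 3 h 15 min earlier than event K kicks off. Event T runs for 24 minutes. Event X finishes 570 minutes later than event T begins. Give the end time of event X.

Event T ends at 10:31 AM − 195 min = 7:16 AM.
Event T starts at 7:16 AM − 24 min = 6:52 AM.
Event X ends at 6:52 AM + 570 min = 4:22 PM.

4:22 PM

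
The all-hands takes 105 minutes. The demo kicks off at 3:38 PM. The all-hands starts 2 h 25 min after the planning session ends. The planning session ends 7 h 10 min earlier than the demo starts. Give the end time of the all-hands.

The planning session ends at 3:38 PM − 430 min = 8:28 AM.
The all-hands starts at 8:28 AM + 145 min = 10:53 AM.
The all-hands ends at 10:53 AM + 105 min = 12:38 PM.

12:38 PM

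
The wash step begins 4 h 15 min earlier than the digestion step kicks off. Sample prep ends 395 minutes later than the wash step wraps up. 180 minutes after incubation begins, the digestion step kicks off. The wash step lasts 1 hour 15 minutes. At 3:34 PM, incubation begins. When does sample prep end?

10:09 PM

The digestion step starts at 3:34 PM + 180 min = 6:34 PM.
The wash step starts at 6:34 PM − 255 min = 2:19 PM.
The wash step ends at 2:19 PM + 75 min = 3:34 PM.
Sample prep ends at 3:34 PM + 395 min = 10:09 PM.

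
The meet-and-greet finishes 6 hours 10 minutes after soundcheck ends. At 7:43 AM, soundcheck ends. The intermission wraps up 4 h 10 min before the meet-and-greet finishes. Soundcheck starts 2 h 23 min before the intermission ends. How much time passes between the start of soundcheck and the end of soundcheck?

The meet-and-greet ends at 7:43 AM + 370 min = 1:53 PM.
The intermission ends at 1:53 PM − 250 min = 9:43 AM.
Soundcheck starts at 9:43 AM − 143 min = 7:20 AM.
From 7:20 AM to 7:43 AM is 23 minutes.

23 minutes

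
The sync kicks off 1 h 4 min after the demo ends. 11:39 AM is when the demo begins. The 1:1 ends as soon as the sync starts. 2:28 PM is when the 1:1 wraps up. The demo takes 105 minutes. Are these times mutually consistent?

The demo ends at 11:39 AM + 105 min = 1:24 PM.
The sync starts at 1:24 PM + 64 min = 2:28 PM.
So the 1:1 ends at 2:28 PM.
That matches the stated 2:28 PM, so the schedule is consistent.

Yes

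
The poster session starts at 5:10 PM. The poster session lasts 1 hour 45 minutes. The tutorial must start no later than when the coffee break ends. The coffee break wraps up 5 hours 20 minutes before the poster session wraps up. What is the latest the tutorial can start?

The poster session ends at 5:10 PM + 105 min = 6:55 PM.
The coffee break ends at 6:55 PM − 320 min = 1:35 PM.
The tutorial is bounded by the coffee break, so the latest it can start is 1:35 PM.

1:35 PM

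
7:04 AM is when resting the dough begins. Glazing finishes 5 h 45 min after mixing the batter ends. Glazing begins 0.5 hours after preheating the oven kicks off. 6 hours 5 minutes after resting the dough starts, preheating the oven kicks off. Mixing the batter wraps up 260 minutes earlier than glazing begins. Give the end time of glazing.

3:04 PM

Preheating the oven starts at 7:04 AM + 365 min = 1:09 PM.
Glazing starts at 1:09 PM + 30 min = 1:39 PM.
Mixing the batter ends at 1:39 PM − 260 min = 9:19 AM.
Glazing ends at 9:19 AM + 345 min = 3:04 PM.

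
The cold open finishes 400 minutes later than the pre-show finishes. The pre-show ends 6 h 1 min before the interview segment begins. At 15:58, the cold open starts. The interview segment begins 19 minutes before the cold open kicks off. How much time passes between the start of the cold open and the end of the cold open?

The interview segment starts at 15:58 − 19 min = 15:39.
The pre-show ends at 15:39 − 361 min = 09:38.
The cold open ends at 09:38 + 400 min = 16:18.
From 15:58 to 16:18 is 20 minutes.

20 minutes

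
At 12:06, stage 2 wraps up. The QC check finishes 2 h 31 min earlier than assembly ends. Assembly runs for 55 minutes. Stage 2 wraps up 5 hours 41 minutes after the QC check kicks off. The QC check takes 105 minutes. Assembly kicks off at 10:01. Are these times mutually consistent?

No

Assembly ends at 10:01 + 55 min = 10:56.
The QC check ends at 10:56 − 151 min = 08:25.
The QC check starts at 08:25 − 105 min = 06:40.
Stage 2 ends at 06:40 + 341 min = 12:21.
But stage 2 is also said to end at 12:06 — a 15-minute conflict.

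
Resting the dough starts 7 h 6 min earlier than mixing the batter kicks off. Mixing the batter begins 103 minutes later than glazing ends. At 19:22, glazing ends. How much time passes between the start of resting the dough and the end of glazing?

Mixing the batter starts at 19:22 + 103 min = 21:05.
Resting the dough starts at 21:05 − 426 min = 13:59.
From 13:59 to 19:22 is 323 minutes.

323 minutes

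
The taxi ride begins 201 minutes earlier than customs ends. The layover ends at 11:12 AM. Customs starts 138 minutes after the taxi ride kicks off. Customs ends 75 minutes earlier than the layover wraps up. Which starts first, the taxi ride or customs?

the taxi ride

Customs ends at 11:12 AM − 75 min = 9:57 AM.
The taxi ride starts at 9:57 AM − 201 min = 6:36 AM.
Customs starts at 6:36 AM + 138 min = 8:54 AM.
The taxi ride starts at 6:36 AM and customs starts at 8:54 AM, so the taxi ride is first.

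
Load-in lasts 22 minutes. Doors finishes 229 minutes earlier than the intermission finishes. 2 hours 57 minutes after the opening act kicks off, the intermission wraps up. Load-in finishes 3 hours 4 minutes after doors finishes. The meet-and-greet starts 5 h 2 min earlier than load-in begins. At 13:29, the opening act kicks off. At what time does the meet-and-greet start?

10:17

The intermission ends at 13:29 + 177 min = 16:26.
Doors ends at 16:26 − 229 min = 12:37.
Load-in ends at 12:37 + 184 min = 15:41.
Load-in starts at 15:41 − 22 min = 15:19.
The meet-and-greet starts at 15:19 − 302 min = 10:17.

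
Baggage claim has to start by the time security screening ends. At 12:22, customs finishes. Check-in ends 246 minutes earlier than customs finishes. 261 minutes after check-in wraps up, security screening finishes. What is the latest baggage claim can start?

Check-in ends at 12:22 − 246 min = 08:16.
Security screening ends at 08:16 + 261 min = 12:37.
Baggage claim is bounded by security screening, so the latest it can start is 12:37.

12:37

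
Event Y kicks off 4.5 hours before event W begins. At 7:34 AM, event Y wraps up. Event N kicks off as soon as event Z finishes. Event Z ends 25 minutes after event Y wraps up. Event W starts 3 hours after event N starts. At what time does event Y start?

Event Z ends at 7:34 AM + 25 min = 7:59 AM.
So event N starts at 7:59 AM.
Event W starts at 7:59 AM + 180 min = 10:59 AM.
Event Y starts at 10:59 AM − 270 min = 6:29 AM.

6:29 AM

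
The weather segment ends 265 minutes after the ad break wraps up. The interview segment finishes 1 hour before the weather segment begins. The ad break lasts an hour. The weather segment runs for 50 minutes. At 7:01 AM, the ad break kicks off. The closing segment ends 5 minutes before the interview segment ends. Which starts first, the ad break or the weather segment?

The ad break ends at 7:01 AM + 60 min = 8:01 AM.
The weather segment ends at 8:01 AM + 265 min = 12:26 PM.
The weather segment starts at 12:26 PM − 50 min = 11:36 AM.
The ad break starts at 7:01 AM and the weather segment starts at 11:36 AM, so the ad break is first.

the ad break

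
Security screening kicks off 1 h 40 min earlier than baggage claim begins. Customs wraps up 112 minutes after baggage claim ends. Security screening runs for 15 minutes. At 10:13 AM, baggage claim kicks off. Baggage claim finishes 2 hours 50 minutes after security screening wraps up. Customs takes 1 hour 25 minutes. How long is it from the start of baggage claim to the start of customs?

Security screening starts at 10:13 AM − 100 min = 8:33 AM.
Security screening ends at 8:33 AM + 15 min = 8:48 AM.
Baggage claim ends at 8:48 AM + 170 min = 11:38 AM.
Customs ends at 11:38 AM + 112 min = 1:30 PM.
Customs starts at 1:30 PM − 85 min = 12:05 PM.
From 10:13 AM to 12:05 PM is 1 h 52 min.

1 h 52 min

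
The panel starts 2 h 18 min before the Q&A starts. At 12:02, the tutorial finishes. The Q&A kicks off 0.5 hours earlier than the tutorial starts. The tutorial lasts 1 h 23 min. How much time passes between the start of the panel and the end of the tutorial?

4 hours 11 minutes

The tutorial starts at 12:02 − 83 min = 10:39.
The Q&A starts at 10:39 − 30 min = 10:09.
The panel starts at 10:09 − 138 min = 07:51.
From 07:51 to 12:02 is 4 hours 11 minutes.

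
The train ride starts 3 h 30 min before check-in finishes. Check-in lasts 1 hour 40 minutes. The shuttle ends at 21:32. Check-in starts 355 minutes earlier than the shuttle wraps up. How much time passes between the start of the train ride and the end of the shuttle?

7 h 45 min

Check-in starts at 21:32 − 355 min = 15:37.
Check-in ends at 15:37 + 100 min = 17:17.
The train ride starts at 17:17 − 210 min = 13:47.
From 13:47 to 21:32 is 7 h 45 min.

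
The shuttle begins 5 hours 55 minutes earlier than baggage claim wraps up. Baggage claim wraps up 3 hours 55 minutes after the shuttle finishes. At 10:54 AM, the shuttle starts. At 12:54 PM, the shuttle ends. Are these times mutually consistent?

Yes

Baggage claim ends at 12:54 PM + 235 min = 4:49 PM.
The shuttle starts at 4:49 PM − 355 min = 10:54 AM.
That matches the stated 10:54 AM, so the schedule is consistent.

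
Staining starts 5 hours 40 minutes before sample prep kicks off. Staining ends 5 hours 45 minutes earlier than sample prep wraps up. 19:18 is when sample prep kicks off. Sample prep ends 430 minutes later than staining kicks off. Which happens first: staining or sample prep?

Staining starts at 19:18 − 340 min = 13:38.
Staining starts at 13:38 and sample prep starts at 19:18, so staining is first.

staining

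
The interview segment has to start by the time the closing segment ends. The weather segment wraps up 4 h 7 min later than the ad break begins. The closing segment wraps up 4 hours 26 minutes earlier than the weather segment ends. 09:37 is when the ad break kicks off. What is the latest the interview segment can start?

09:18

The weather segment ends at 09:37 + 247 min = 13:44.
The closing segment ends at 13:44 − 266 min = 09:18.
The interview segment is bounded by the closing segment, so the latest it can start is 09:18.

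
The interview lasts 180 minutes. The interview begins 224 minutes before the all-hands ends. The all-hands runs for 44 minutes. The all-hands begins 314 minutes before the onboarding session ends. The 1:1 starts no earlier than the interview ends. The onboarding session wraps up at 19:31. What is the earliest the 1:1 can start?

14:17

The all-hands starts at 19:31 − 314 min = 14:17.
The all-hands ends at 14:17 + 44 min = 15:01.
The interview starts at 15:01 − 224 min = 11:17.
The interview ends at 11:17 + 180 min = 14:17.
The 1:1 is bounded by the interview, so the earliest it can start is 14:17.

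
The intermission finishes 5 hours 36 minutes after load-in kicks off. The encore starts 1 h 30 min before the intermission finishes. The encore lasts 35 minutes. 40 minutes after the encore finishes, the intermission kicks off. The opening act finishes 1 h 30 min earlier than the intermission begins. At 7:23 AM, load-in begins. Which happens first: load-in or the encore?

The intermission ends at 7:23 AM + 336 min = 12:59 PM.
The encore starts at 12:59 PM − 90 min = 11:29 AM.
Load-in starts at 7:23 AM and the encore starts at 11:29 AM, so load-in is first.

load-in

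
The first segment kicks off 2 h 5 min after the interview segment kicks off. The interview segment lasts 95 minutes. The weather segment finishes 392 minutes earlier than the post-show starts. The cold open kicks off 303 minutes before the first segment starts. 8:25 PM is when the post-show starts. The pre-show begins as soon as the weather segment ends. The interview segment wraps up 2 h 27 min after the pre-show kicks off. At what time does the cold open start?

11:47 AM

The weather segment ends at 8:25 PM − 392 min = 1:53 PM.
So the pre-show starts at 1:53 PM.
The interview segment ends at 1:53 PM + 147 min = 4:20 PM.
The interview segment starts at 4:20 PM − 95 min = 2:45 PM.
The first segment starts at 2:45 PM + 125 min = 4:50 PM.
The cold open starts at 4:50 PM − 303 min = 11:47 AM.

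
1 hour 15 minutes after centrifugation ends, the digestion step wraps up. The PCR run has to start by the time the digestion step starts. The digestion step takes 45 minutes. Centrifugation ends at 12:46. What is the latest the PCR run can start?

The digestion step ends at 12:46 + 75 min = 14:01.
The digestion step starts at 14:01 − 45 min = 13:16.
The PCR run is bounded by the digestion step, so the latest it can start is 13:16.

13:16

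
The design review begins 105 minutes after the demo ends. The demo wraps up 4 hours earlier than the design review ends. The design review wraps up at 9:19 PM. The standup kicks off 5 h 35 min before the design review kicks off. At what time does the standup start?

1:29 PM

The demo ends at 9:19 PM − 240 min = 5:19 PM.
The design review starts at 5:19 PM + 105 min = 7:04 PM.
The standup starts at 7:04 PM − 335 min = 1:29 PM.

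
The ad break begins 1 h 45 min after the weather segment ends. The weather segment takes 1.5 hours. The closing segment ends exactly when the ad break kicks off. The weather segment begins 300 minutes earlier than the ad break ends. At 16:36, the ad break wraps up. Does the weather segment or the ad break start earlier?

the weather segment

The weather segment starts at 16:36 − 300 min = 11:36.
The weather segment ends at 11:36 + 90 min = 13:06.
The ad break starts at 13:06 + 105 min = 14:51.
The weather segment starts at 11:36 and the ad break starts at 14:51, so the weather segment is first.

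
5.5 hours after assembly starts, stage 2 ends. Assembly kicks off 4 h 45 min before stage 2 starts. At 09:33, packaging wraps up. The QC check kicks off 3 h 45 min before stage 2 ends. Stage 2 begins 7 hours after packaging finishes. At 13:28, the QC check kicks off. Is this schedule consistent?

No

Stage 2 starts at 09:33 + 420 min = 16:33.
Assembly starts at 16:33 − 285 min = 11:48.
Stage 2 ends at 11:48 + 330 min = 17:18.
The QC check starts at 17:18 − 225 min = 13:33.
But the QC check is also said to start at 13:28 — a 5-minute conflict.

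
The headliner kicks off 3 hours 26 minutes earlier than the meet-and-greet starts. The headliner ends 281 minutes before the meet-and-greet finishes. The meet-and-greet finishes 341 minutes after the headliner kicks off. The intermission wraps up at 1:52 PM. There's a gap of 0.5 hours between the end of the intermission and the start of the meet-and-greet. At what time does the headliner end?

11:56 AM

The meet-and-greet starts at 1:52 PM + 30 min = 2:22 PM.
The headliner starts at 2:22 PM − 206 min = 10:56 AM.
The meet-and-greet ends at 10:56 AM + 341 min = 4:37 PM.
The headliner ends at 4:37 PM − 281 min = 11:56 AM.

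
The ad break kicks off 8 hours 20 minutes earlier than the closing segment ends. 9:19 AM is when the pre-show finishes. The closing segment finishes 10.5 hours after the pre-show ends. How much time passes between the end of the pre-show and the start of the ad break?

The closing segment ends at 9:19 AM + 630 min = 7:49 PM.
The ad break starts at 7:49 PM − 500 min = 11:29 AM.
From 9:19 AM to 11:29 AM is 2 hours 10 minutes.

2 hours 10 minutes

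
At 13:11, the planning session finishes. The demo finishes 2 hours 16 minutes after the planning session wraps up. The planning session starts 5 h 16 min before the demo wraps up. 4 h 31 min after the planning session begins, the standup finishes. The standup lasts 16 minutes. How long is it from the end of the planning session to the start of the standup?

The demo ends at 13:11 + 136 min = 15:27.
The planning session starts at 15:27 − 316 min = 10:11.
The standup ends at 10:11 + 271 min = 14:42.
The standup starts at 14:42 − 16 min = 14:26.
From 13:11 to 14:26 is 1 h 15 min.

1 h 15 min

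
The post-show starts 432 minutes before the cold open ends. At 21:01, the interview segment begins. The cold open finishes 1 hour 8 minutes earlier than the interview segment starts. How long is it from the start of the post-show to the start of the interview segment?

500 minutes

The cold open ends at 21:01 − 68 min = 19:53.
The post-show starts at 19:53 − 432 min = 12:41.
From 12:41 to 21:01 is 500 minutes.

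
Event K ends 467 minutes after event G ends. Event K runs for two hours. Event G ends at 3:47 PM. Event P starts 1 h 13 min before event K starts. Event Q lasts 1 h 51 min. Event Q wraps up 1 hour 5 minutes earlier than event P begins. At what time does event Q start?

Event K ends at 3:47 PM + 467 min = 11:34 PM.
Event K starts at 11:34 PM − 120 min = 9:34 PM.
Event P starts at 9:34 PM − 73 min = 8:21 PM.
Event Q ends at 8:21 PM − 65 min = 7:16 PM.
Event Q starts at 7:16 PM − 111 min = 5:25 PM.

5:25 PM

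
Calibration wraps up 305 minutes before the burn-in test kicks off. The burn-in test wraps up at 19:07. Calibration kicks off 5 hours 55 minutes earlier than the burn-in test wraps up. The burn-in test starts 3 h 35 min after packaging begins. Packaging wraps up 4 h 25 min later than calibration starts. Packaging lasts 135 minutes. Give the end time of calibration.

13:52

Calibration starts at 19:07 − 355 min = 13:12.
Packaging ends at 13:12 + 265 min = 17:37.
Packaging starts at 17:37 − 135 min = 15:22.
The burn-in test starts at 15:22 + 215 min = 18:57.
Calibration ends at 18:57 − 305 min = 13:52.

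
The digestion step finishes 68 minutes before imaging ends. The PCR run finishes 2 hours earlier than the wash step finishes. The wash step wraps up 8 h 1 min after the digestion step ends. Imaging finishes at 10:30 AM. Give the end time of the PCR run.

The digestion step ends at 10:30 AM − 68 min = 9:22 AM.
The wash step ends at 9:22 AM + 481 min = 5:23 PM.
The PCR run ends at 5:23 PM − 120 min = 3:23 PM.

3:23 PM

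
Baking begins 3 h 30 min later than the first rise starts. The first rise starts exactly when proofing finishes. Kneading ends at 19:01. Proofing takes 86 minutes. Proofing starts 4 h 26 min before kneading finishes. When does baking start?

19:31

Proofing starts at 19:01 − 266 min = 14:35.
Proofing ends at 14:35 + 86 min = 16:01.
So the first rise starts at 16:01.
Baking starts at 16:01 + 210 min = 19:31.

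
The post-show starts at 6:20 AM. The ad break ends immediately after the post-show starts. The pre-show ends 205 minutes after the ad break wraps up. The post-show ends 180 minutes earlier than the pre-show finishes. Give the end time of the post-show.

The ad break ends at 6:20 AM.
The pre-show ends at 6:20 AM + 205 min = 9:45 AM.
The post-show ends at 9:45 AM − 180 min = 6:45 AM.

6:45 AM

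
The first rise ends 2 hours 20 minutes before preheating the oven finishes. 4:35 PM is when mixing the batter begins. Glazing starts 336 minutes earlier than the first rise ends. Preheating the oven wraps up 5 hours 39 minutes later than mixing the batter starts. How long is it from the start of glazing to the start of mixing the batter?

2 h 17 min

Preheating the oven ends at 4:35 PM + 339 min = 10:14 PM.
The first rise ends at 10:14 PM − 140 min = 7:54 PM.
Glazing starts at 7:54 PM − 336 min = 2:18 PM.
From 2:18 PM to 4:35 PM is 2 h 17 min.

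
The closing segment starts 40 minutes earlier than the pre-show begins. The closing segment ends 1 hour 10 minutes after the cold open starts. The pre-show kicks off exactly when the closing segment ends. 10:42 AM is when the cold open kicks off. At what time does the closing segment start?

The closing segment ends at 10:42 AM + 70 min = 11:52 AM.
So the pre-show starts at 11:52 AM.
The closing segment starts at 11:52 AM − 40 min = 11:12 AM.

11:12 AM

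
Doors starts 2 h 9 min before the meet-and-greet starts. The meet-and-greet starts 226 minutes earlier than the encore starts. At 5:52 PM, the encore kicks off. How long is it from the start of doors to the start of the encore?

5 h 55 min

The meet-and-greet starts at 5:52 PM − 226 min = 2:06 PM.
Doors starts at 2:06 PM − 129 min = 11:57 AM.
From 11:57 AM to 5:52 PM is 5 h 55 min.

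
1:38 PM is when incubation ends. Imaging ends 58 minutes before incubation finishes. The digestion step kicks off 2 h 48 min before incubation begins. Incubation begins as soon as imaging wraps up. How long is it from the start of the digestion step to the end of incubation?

226 minutes

Imaging ends at 1:38 PM − 58 min = 12:40 PM.
So incubation starts at 12:40 PM.
The digestion step starts at 12:40 PM − 168 min = 9:52 AM.
From 9:52 AM to 1:38 PM is 226 minutes.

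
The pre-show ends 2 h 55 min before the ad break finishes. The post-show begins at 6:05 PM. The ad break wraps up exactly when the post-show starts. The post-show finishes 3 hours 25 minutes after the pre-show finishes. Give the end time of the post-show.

The ad break ends at 6:05 PM.
The pre-show ends at 6:05 PM − 175 min = 3:10 PM.
The post-show ends at 3:10 PM + 205 min = 6:35 PM.

6:35 PM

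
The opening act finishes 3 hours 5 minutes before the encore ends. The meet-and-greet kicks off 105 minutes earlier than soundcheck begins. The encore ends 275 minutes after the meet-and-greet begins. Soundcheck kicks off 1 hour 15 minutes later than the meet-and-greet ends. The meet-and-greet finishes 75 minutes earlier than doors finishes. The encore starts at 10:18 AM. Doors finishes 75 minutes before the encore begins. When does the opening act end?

Doors ends at 10:18 AM − 75 min = 9:03 AM.
The meet-and-greet ends at 9:03 AM − 75 min = 7:48 AM.
Soundcheck starts at 7:48 AM + 75 min = 9:03 AM.
The meet-and-greet starts at 9:03 AM − 105 min = 7:18 AM.
The encore ends at 7:18 AM + 275 min = 11:53 AM.
The opening act ends at 11:53 AM − 185 min = 8:48 AM.

8:48 AM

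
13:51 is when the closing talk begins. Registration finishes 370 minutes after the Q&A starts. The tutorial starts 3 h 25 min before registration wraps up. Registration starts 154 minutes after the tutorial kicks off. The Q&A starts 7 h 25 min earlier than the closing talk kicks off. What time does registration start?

The Q&A starts at 13:51 − 445 min = 06:26.
Registration ends at 06:26 + 370 min = 12:36.
The tutorial starts at 12:36 − 205 min = 09:11.
Registration starts at 09:11 + 154 min = 11:45.

11:45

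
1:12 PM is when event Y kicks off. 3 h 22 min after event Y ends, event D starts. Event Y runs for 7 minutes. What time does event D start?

Event Y ends at 1:12 PM + 7 min = 1:19 PM.
Event D starts at 1:19 PM + 202 min = 4:41 PM.

4:41 PM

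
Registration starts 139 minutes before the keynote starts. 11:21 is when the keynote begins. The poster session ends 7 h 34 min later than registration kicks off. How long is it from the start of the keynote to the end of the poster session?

315 minutes

Registration starts at 11:21 − 139 min = 09:02.
The poster session ends at 09:02 + 454 min = 16:36.
From 11:21 to 16:36 is 315 minutes.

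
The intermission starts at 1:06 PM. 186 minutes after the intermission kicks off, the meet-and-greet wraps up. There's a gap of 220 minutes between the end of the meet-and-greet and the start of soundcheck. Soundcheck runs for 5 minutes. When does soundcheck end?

The meet-and-greet ends at 1:06 PM + 186 min = 4:12 PM.
Soundcheck starts at 4:12 PM + 220 min = 7:52 PM.
Soundcheck ends at 7:52 PM + 5 min = 7:57 PM.

7:57 PM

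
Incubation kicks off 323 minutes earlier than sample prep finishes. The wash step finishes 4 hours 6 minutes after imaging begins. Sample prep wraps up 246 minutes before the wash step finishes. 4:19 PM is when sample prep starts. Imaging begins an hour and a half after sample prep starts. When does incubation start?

Imaging starts at 4:19 PM + 90 min = 5:49 PM.
The wash step ends at 5:49 PM + 246 min = 9:55 PM.
Sample prep ends at 9:55 PM − 246 min = 5:49 PM.
Incubation starts at 5:49 PM − 323 min = 12:26 PM.

12:26 PM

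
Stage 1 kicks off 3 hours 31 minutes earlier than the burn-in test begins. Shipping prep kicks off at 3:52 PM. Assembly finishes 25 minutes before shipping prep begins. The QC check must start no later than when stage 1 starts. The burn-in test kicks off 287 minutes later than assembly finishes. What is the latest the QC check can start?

Assembly ends at 3:52 PM − 25 min = 3:27 PM.
The burn-in test starts at 3:27 PM + 287 min = 8:14 PM.
Stage 1 starts at 8:14 PM − 211 min = 4:43 PM.
The QC check is bounded by stage 1, so the latest it can start is 4:43 PM.

4:43 PM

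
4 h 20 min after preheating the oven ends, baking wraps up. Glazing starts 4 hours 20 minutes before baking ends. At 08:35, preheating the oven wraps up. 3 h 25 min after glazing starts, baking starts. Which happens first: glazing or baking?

glazing

Baking ends at 08:35 + 260 min = 12:55.
Glazing starts at 12:55 − 260 min = 08:35.
Baking starts at 08:35 + 205 min = 12:00.
Glazing starts at 08:35 and baking starts at 12:00, so glazing is first.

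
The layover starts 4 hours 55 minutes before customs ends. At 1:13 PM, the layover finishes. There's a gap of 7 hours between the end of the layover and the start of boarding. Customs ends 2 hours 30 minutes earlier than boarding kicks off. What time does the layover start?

Boarding starts at 1:13 PM + 420 min = 8:13 PM.
Customs ends at 8:13 PM − 150 min = 5:43 PM.
The layover starts at 5:43 PM − 295 min = 12:48 PM.

12:48 PM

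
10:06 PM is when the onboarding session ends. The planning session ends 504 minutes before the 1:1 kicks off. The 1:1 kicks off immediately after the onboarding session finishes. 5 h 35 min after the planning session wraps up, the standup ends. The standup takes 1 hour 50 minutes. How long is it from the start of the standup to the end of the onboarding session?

The 1:1 starts at 10:06 PM.
The planning session ends at 10:06 PM − 504 min = 1:42 PM.
The standup ends at 1:42 PM + 335 min = 7:17 PM.
The standup starts at 7:17 PM − 110 min = 5:27 PM.
From 5:27 PM to 10:06 PM is 4 h 39 min.

4 h 39 min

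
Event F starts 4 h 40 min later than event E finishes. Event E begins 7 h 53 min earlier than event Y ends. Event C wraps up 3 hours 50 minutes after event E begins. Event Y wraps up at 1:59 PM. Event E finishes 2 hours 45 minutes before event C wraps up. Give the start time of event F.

Event E starts at 1:59 PM − 473 min = 6:06 AM.
Event C ends at 6:06 AM + 230 min = 9:56 AM.
Event E ends at 9:56 AM − 165 min = 7:11 AM.
Event F starts at 7:11 AM + 280 min = 11:51 AM.

11:51 AM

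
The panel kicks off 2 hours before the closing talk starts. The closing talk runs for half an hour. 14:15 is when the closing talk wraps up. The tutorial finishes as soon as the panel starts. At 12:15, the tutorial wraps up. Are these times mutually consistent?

The closing talk starts at 14:15 − 30 min = 13:45.
The panel starts at 13:45 − 120 min = 11:45.
So the tutorial ends at 11:45.
But the tutorial is also said to end at 12:15 — a 30-minute conflict.

No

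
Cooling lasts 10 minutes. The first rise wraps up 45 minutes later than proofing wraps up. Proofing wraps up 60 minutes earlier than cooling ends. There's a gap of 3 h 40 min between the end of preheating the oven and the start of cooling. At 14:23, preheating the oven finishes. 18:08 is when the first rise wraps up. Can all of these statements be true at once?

Cooling starts at 14:23 + 220 min = 18:03.
Cooling ends at 18:03 + 10 min = 18:13.
Proofing ends at 18:13 − 60 min = 17:13.
The first rise ends at 17:13 + 45 min = 17:58.
But the first rise is also said to end at 18:08 — a 10-minute conflict.

No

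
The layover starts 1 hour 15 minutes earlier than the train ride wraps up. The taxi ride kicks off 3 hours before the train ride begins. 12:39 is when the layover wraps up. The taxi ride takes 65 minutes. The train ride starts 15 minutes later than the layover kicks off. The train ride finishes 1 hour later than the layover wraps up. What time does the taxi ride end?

10:44

The train ride ends at 12:39 + 60 min = 13:39.
The layover starts at 13:39 − 75 min = 12:24.
The train ride starts at 12:24 + 15 min = 12:39.
The taxi ride starts at 12:39 − 180 min = 09:39.
The taxi ride ends at 09:39 + 65 min = 10:44.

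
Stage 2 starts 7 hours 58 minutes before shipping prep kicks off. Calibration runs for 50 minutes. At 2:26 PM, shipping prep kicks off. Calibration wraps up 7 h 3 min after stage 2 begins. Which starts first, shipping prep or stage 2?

stage 2

Stage 2 starts at 2:26 PM − 478 min = 6:28 AM.
Shipping prep starts at 2:26 PM and stage 2 starts at 6:28 AM, so stage 2 is first.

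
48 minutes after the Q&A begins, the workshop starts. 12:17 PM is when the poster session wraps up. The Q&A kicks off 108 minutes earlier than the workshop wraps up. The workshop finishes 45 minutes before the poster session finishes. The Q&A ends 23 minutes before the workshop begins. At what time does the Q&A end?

10:09 AM

The workshop ends at 12:17 PM − 45 min = 11:32 AM.
The Q&A starts at 11:32 AM − 108 min = 9:44 AM.
The workshop starts at 9:44 AM + 48 min = 10:32 AM.
The Q&A ends at 10:32 AM − 23 min = 10:09 AM.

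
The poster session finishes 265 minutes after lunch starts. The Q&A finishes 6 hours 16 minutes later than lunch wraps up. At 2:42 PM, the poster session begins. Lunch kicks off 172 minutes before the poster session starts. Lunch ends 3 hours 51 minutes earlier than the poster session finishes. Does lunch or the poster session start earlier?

Lunch starts at 2:42 PM − 172 min = 11:50 AM.
Lunch starts at 11:50 AM and the poster session starts at 2:42 PM, so lunch is first.

lunch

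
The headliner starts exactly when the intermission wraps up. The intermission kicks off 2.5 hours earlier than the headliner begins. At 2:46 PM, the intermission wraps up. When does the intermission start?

12:16 PM

The headliner starts at 2:46 PM.
The intermission starts at 2:46 PM − 150 min = 12:16 PM.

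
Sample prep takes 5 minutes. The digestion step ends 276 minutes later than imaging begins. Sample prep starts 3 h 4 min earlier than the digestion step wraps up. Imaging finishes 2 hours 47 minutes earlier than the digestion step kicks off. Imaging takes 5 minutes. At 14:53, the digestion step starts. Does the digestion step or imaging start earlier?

imaging

Imaging ends at 14:53 − 167 min = 12:06.
Imaging starts at 12:06 − 5 min = 12:01.
The digestion step starts at 14:53 and imaging starts at 12:01, so imaging is first.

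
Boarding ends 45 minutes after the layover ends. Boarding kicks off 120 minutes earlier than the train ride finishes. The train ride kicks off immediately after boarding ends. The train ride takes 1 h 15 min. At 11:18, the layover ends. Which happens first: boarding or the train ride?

Boarding ends at 11:18 + 45 min = 12:03.
So the train ride starts at 12:03.
The train ride ends at 12:03 + 75 min = 13:18.
Boarding starts at 13:18 − 120 min = 11:18.
Boarding starts at 11:18 and the train ride starts at 12:03, so boarding is first.

boarding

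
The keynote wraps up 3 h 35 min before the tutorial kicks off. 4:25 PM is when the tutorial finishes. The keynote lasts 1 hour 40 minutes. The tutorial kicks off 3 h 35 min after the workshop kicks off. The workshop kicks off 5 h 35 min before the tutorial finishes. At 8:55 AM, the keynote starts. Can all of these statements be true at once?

No

The workshop starts at 4:25 PM − 335 min = 10:50 AM.
The tutorial starts at 10:50 AM + 215 min = 2:25 PM.
The keynote ends at 2:25 PM − 215 min = 10:50 AM.
The keynote starts at 10:50 AM − 100 min = 9:10 AM.
But the keynote is also said to start at 8:55 AM — a 15-minute conflict.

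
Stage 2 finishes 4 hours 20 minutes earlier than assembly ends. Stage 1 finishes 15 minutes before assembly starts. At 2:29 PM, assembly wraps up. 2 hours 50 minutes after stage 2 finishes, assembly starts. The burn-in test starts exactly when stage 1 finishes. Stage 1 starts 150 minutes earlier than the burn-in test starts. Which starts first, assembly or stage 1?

Stage 2 ends at 2:29 PM − 260 min = 10:09 AM.
Assembly starts at 10:09 AM + 170 min = 12:59 PM.
Stage 1 ends at 12:59 PM − 15 min = 12:44 PM.
So the burn-in test starts at 12:44 PM.
Stage 1 starts at 12:44 PM − 150 min = 10:14 AM.
Assembly starts at 12:59 PM and stage 1 starts at 10:14 AM, so stage 1 is first.

stage 1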